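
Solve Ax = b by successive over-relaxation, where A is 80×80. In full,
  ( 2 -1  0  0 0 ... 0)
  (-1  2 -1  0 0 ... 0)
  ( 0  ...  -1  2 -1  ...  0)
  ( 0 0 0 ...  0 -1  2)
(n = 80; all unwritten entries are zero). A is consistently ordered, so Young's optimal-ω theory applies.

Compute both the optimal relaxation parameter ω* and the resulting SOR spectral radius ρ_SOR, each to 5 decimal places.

½·tridiag(1,0,1) at n=80: λ_k = cos(kπ/81); max |λ| at k=1 ⇒ ρ_J = cos(π/81) ≈ 0.99925.
√(1−ρ_J²) = |sin(π/81)| = 0.038775
ω* = 2/(1 + 0.038775) = 2/1.038775 = 1.92534.
ρ(B_{ω*}) = ω*−1 = 0.92534

ω* = 1.92534, ρ_SOR = 0.92534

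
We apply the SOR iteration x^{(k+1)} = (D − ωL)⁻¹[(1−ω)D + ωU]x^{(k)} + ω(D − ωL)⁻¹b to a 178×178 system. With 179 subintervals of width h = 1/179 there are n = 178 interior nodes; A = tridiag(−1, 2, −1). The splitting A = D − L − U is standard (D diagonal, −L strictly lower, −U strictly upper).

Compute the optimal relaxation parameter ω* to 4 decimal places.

ρ_J = max_k |cos(kπ/179)| = cos(π/179) = 0.9998
√(1−ρ_J²) = |sin(π/179)| = 0.01755
Then 2/(1+√(1−ρ_J²)) = 2/(1+0.01755); ω* = 2/1.01755 = 1.9655.
and ρ(B_{ω*}) = 1.9655 − 1 = 0.9655.

ω* = 1.9655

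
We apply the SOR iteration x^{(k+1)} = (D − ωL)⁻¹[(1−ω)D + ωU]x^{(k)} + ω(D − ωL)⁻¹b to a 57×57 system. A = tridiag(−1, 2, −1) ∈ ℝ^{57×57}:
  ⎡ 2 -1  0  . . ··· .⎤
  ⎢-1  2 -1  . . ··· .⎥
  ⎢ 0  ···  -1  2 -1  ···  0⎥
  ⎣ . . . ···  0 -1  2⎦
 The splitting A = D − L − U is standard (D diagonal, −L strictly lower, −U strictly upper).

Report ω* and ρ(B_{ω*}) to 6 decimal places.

ω* = 1.897283, ρ_SOR = 0.897283

spectrum of D⁻¹(L+U) = {cos(kπ/58) : 1≤k≤57}; ρ_J = cos(π/58) = 0.998533.
√(1 − cos²(π/58)) = sin(π/58) ≈ 0.0541389.
So ω* = 2/1.0541389 = 1.897283 (Young).
ρ(B_{ω*}) = ω*−1 = 0.897283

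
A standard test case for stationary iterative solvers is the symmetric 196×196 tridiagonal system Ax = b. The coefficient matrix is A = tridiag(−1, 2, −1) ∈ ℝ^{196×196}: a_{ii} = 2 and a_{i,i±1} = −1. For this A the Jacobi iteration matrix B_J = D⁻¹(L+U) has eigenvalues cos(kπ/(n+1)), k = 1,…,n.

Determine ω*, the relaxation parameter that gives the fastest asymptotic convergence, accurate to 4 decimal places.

ω* = 1.9686

ρ_J = max_k |cos(kπ/197)| = cos(π/197) = 0.9999
1 − cos²(π/197) = sin²(π/197) ⇒ √(1−ρ_J²) = sin(π/197) = 0.01595.
Then 2/(1+√(1−ρ_J²)) = 2/(1+0.01595); ω* = 2/1.01595 = 1.9686.
Hence ρ(B_{ω*}) = 1.9686 − 1 = 0.9686.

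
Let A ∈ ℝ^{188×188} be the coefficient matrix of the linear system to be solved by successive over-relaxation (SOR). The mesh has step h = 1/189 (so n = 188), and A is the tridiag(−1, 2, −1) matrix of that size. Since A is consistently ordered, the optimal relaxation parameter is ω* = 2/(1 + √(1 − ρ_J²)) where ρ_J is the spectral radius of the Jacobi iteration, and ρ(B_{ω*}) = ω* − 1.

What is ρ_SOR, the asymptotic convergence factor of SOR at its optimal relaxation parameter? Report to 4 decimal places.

[ρ_J] n=188: ρ(B_J) = cos(π/(n+1)) = cos(π/189) = 0.9999.
1 − cos²(π/189) = sin²(π/189) ⇒ √(1−ρ_J²) = sin(π/189) = 0.01662.
ω* = 2 / (1 + 0.01662) = 2 / 1.01662 ≈ 1.9673.
ρ(B_{ω*}) = ω*−1 = 0.9673

ρ_SOR = 0.9673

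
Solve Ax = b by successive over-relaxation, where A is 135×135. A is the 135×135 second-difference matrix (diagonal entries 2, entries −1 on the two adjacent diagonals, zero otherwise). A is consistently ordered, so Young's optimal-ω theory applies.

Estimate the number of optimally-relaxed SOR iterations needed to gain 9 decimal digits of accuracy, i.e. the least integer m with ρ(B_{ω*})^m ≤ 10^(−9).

With n=135, ρ(Jacobi) = cos(π/136) = 0.9997332.
1 − cos²(π/136) = sin²(π/136) ⇒ √(1−ρ_J²) = sin(π/136) = 0.0230979.
Then 2/(1+√(1−ρ_J²)) = 2/(1+0.0230979); ω* = 2/1.0230979 = 1.9548471.
Hence ρ(B_{ω*}) = 1.9548471 − 1 = 0.9548471.
For 9 digits: m = 9·ln10 / (−ln 0.9548471) = 20.7233/0.0462041 = 448.516; round up → m = 449.

m = 449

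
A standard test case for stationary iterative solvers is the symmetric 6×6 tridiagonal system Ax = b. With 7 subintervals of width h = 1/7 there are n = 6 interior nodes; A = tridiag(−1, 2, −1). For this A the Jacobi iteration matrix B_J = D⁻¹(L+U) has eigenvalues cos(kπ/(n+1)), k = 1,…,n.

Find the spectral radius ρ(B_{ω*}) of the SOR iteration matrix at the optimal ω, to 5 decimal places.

spectrum of D⁻¹(L+U) = {cos(kπ/7) : 1≤k≤6}; ρ_J = cos(π/7) = 0.90097.
√(1−ρ_J²) simplifies to sin(π/7) = 0.433884.
[ω*] 2 ÷ (1 + 0.433884) = 2 ÷ 1.433884 = 1.39481.
and ρ(B_{ω*}) = 1.39481 − 1 = 0.39481.

ρ_SOR = 0.39481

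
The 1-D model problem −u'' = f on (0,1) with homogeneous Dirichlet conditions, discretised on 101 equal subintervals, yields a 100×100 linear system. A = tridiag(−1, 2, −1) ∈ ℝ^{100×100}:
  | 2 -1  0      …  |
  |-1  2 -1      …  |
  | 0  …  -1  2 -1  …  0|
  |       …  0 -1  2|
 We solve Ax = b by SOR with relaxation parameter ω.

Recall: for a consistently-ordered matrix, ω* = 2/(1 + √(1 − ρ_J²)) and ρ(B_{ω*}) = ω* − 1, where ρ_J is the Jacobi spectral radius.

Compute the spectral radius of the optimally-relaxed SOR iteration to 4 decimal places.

ρ_SOR = 0.9397

[ρ_J] n=100: ρ(B_J) = cos(π/(n+1)) = cos(π/101) = 0.9995.
√(1−ρ_J²) simplifies to sin(π/101) = 0.03110.
So ω* = 2/1.03110 = 1.9397 (Young).
and ρ(B_{ω*}) = 1.9397 − 1 = 0.9397.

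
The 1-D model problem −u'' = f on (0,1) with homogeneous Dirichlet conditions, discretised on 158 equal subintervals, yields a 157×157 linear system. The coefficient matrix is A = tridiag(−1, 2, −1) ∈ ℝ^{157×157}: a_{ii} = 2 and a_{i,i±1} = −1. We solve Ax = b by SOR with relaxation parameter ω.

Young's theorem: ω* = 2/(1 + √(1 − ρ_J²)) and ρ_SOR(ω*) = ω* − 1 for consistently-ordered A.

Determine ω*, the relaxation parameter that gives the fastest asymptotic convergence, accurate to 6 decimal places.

ω* = 1.961011

spectrum of D⁻¹(L+U) = {cos(kπ/158) : 1≤k≤157}; ρ_J = cos(π/158) = 0.999802.
root = sin(π/158) = 0.0198822  (since 1−cos² = sin²).
ω* = 2/(1 + 0.0198822) = 2/1.0198822 = 1.961011.
and ρ(B_{ω*}) = 1.961011 − 1 = 0.961011.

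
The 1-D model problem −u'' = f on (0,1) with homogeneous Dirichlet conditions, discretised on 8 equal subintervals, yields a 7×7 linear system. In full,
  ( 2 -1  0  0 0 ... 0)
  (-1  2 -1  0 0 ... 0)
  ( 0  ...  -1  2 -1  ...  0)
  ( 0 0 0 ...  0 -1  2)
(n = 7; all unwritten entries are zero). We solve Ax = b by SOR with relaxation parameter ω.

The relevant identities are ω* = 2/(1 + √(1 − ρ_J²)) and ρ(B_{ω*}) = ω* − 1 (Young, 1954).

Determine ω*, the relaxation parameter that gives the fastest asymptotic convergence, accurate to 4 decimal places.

ω* = 1.4465

spectrum of D⁻¹(L+U) = {cos(kπ/8) : 1≤k≤7}; ρ_J = cos(π/8) = 0.9239.
1 − cos²(π/8) = sin²(π/8) ⇒ √(1−ρ_J²) = sin(π/8) = 0.38268.
So ω* = 2/1.38268 = 1.4465 (Young).
Hence ρ(B_{ω*}) = 1.4465 − 1 = 0.4465.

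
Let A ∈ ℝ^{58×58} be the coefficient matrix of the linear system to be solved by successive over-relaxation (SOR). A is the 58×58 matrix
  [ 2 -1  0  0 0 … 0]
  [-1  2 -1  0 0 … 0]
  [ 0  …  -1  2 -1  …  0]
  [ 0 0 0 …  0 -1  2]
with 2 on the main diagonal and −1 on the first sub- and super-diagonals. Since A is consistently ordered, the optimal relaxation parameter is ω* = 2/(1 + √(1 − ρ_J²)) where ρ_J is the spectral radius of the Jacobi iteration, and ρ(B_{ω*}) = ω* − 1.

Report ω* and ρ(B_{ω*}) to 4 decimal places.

With n=58, ρ(Jacobi) = cos(π/59) = 0.9986.
root = sin(π/59) = 0.05322  (since 1−cos² = sin²).
Then 2/(1+√(1−ρ_J²)) = 2/(1+0.05322); ω* = 2/1.05322 = 1.8989.
At ω = 1.8989 every |λ(B_ω)| = ω−1, so ρ_SOR = 0.8989.

ω* = 1.8989, ρ_SOR = 0.8989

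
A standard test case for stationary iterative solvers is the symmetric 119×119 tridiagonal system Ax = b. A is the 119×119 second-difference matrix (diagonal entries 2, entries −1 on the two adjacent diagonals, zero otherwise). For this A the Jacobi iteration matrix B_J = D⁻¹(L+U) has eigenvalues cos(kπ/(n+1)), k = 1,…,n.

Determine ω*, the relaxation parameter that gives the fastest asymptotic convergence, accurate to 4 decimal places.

n=119: λ(B_J) = 1 − λ(A)/2 = cos(kπ/120); k=1 gives ρ_J = 0.9997.
√(1 − cos²(π/120)) = sin(π/120) ≈ 0.02618.
Young: ω* = 2/(1+√(1−ρ_J²)) = 2/(1+0.02618) = 2/1.02618 = 1.9490.
ρ_SOR = ω* − 1 ≈ 0.9490.

ω* = 1.9490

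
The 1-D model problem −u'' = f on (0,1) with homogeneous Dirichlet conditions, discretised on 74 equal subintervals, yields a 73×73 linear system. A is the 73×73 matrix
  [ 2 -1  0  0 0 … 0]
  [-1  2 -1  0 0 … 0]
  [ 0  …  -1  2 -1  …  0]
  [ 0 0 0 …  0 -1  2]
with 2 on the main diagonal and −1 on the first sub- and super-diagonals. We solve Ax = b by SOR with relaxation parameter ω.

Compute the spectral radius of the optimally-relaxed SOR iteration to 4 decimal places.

ρ_SOR = 0.9186

spectrum of D⁻¹(L+U) = {cos(kπ/74) : 1≤k≤73}; ρ_J = cos(π/74) = 0.9991.
1 − cos²(π/74) = sin²(π/74) ⇒ √(1−ρ_J²) = sin(π/74) = 0.04244.
Young: ω* = 2/(1+√(1−ρ_J²)) = 2/(1+0.04244) = 2/1.04244 = 1.9186.
ρ_SOR = ω* − 1 ≈ 0.9186.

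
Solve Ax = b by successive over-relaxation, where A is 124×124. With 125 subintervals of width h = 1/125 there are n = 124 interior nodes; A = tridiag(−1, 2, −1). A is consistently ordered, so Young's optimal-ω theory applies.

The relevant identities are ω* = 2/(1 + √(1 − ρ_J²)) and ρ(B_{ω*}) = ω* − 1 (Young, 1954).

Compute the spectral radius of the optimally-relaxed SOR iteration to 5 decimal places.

½·tridiag(1,0,1) at n=124: λ_k = cos(kπ/125); max |λ| at k=1 ⇒ ρ_J = cos(π/125) ≈ 0.99968.
1 − cos²(π/125) = sin²(π/125) ⇒ √(1−ρ_J²) = sin(π/125) = 0.025130.
So ω* = 2/1.025130 = 1.95097 (Young).
ρ_SOR = ω* − 1 = 1.95097 − 1 = 0.95097.

ρ_SOR = 0.95097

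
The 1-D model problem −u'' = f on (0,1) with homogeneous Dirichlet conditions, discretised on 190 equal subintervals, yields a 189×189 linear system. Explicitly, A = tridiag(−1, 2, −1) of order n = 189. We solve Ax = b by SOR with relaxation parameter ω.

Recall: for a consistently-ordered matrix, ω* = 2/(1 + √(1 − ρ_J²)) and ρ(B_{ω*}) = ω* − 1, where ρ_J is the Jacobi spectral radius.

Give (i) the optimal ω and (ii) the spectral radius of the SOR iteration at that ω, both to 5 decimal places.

ω* = 1.96747, ρ_SOR = 0.96747

B_J for the 189×189 system has eigenvalues cos(kπ/190); ρ_J = cos(π/190) = 0.99986.
root = sin(π/190) = 0.016534  (since 1−cos² = sin²).
ω* = 2/(1 + 0.016534) = 2/1.016534 = 1.96747.
ρ(B_{ω*}) = ω*−1 = 0.96747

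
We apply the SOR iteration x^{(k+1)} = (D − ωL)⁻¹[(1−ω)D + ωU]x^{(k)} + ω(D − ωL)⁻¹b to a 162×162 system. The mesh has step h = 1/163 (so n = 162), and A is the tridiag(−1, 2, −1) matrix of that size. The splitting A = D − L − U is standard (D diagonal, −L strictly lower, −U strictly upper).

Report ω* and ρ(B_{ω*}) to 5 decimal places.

ω* = 1.96218, ρ_SOR = 0.96218

ρ_J = max_k |cos(kπ/163)| = cos(π/163) = 0.99981
√(1−ρ_J²) = |sin(π/163)| = 0.019272
So ω* = 2/1.019272 = 1.96218 (Young).
Hence ρ(B_{ω*}) = 1.96218 − 1 = 0.96218.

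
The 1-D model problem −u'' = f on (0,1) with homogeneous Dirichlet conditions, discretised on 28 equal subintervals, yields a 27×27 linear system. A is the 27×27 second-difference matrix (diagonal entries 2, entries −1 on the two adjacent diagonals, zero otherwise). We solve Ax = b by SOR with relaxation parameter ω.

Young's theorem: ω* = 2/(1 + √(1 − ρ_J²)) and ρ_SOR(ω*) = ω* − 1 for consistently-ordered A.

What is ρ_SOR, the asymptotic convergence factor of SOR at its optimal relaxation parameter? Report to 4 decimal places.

ρ_SOR = 0.7986

spectrum of D⁻¹(L+U) = {cos(kπ/28) : 1≤k≤27}; ρ_J = cos(π/28) = 0.9937.
root = sin(π/28) = 0.11196  (since 1−cos² = sin²).
Then 2/(1+√(1−ρ_J²)) = 2/(1+0.11196); ω* = 2/1.11196 = 1.7986.
At ω = 1.7986 every |λ(B_ω)| = ω−1, so ρ_SOR = 0.7986.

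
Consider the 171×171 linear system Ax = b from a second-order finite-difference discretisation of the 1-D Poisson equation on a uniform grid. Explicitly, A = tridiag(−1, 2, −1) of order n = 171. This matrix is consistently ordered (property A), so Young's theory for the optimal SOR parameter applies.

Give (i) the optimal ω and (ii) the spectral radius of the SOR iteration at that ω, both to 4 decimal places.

ω* = 1.9641, ρ_SOR = 0.9641

spectrum of D⁻¹(L+U) = {cos(kπ/172) : 1≤k≤171}; ρ_J = cos(π/172) = 0.9998.
√(1−ρ_J²) simplifies to sin(π/172) = 0.01826.
ω* = 2 / (1 + 0.01826) = 2 / 1.01826 ≈ 1.9641.
[ρ_SOR] ω* − 1 = 0.9641.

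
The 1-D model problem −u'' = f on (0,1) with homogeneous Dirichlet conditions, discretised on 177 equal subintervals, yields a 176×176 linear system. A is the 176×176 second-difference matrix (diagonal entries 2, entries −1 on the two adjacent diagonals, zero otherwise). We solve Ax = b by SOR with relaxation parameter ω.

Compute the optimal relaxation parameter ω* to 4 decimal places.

With n=176, ρ(Jacobi) = cos(π/177) = 0.9998.
√(1−ρ_J²) simplifies to sin(π/177) = 0.01775.
Then 2/(1+√(1−ρ_J²)) = 2/(1+0.01775); ω* = 2/1.01775 = 1.9651.
and ρ(B_{ω*}) = 1.9651 − 1 = 0.9651.

ω* = 1.9651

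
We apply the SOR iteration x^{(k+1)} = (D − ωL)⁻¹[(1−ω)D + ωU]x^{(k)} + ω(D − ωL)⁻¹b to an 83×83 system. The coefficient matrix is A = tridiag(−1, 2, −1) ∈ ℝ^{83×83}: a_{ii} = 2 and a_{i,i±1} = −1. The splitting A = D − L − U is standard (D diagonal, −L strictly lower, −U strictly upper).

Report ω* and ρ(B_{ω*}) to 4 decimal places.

B_J for the 83×83 system has eigenvalues cos(kπ/84); ρ_J = cos(π/84) = 0.9993.
root = sin(π/84) = 0.03739  (since 1−cos² = sin²).
ω* = 2/(1 + 0.03739) = 2/1.03739 = 1.9279.
ρ_SOR = ω* − 1 = 1.9279 − 1 = 0.9279.

ω* = 1.9279, ρ_SOR = 0.9279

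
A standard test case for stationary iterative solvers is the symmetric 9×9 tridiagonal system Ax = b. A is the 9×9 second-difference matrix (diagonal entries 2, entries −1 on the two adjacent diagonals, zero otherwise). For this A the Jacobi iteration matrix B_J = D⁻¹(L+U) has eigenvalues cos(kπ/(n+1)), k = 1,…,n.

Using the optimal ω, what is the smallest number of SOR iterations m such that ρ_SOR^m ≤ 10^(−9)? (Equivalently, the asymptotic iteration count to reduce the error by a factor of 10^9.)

m = 33

spectrum of D⁻¹(L+U) = {cos(kπ/10) : 1≤k≤9}; ρ_J = cos(π/10) = 0.9510565.
√(1−ρ_J²) simplifies to sin(π/10) = 0.3090170.
So ω* = 2/1.3090170 = 1.5278640 (Young).
ρ_SOR = ω* − 1 = 1.5278640 − 1 = 0.5278640.
For 9 digits: m = 9·ln10 / (−ln 0.5278640) = 20.7233/0.638917 = 32.435; round up → m = 33.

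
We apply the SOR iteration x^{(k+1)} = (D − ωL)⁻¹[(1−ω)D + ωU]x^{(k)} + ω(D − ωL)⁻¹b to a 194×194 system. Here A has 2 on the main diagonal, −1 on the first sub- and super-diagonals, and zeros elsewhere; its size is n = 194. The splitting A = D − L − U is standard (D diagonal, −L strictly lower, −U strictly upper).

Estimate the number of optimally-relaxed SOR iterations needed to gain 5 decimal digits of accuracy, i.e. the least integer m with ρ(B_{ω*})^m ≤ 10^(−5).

ρ_J = max_k |cos(kπ/195)| = cos(π/195) = 0.9998702
√(1−ρ_J²) = |sin(π/195)| = 0.0161100
Young: ω* = 2/(1+√(1−ρ_J²)) = 2/(1+0.0161100) = 2/1.0161100 = 1.9682908.
ρ(B_{ω*}) = ω*−1 = 0.9682908
For 5 digits: m = 5·ln10 / (−ln 0.9682908) = 11.5129/0.0322228 = 357.290; round up → m = 358.

m = 358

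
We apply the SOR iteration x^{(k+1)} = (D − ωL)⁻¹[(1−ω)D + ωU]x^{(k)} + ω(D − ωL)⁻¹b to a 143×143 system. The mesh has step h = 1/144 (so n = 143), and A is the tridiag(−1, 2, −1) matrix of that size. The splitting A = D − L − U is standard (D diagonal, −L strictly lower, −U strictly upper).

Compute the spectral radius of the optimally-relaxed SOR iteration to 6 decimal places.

B_J for the 143×143 system has eigenvalues cos(kπ/144); ρ_J = cos(π/144) = 0.999762.
√(1−ρ_J²) simplifies to sin(π/144) = 0.0218149.
[ω*] 2 ÷ (1 + 0.0218149) = 2 ÷ 1.0218149 = 1.957302.
ρ(B_{ω*}) = ω*−1 = 0.957302

ρ_SOR = 0.957302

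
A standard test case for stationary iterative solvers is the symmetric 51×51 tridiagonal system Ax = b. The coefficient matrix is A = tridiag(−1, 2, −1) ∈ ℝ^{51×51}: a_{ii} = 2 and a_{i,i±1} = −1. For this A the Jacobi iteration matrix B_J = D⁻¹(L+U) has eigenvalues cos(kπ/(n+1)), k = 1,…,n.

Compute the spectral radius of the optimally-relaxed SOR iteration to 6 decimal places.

ρ_SOR = 0.886119

B_J for the 51×51 system has eigenvalues cos(kπ/52); ρ_J = cos(π/52) = 0.998176.
root = sin(π/52) = 0.0603785  (since 1−cos² = sin²).
So ω* = 2/1.0603785 = 1.886119 (Young).
ρ_SOR = ω* − 1 ≈ 0.886119.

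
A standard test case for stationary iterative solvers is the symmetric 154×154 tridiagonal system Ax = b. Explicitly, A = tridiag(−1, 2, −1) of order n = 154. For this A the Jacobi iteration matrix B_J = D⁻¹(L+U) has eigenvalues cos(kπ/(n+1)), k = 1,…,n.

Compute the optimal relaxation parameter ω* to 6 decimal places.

With n=154, ρ(Jacobi) = cos(π/155) = 0.999795.
root = sin(π/155) = 0.0202670  (since 1−cos² = sin²).
ω* = 2/(1+0.0202670) = 1.960271
ρ_SOR = ω* − 1 ≈ 0.960271.

ω* = 1.960271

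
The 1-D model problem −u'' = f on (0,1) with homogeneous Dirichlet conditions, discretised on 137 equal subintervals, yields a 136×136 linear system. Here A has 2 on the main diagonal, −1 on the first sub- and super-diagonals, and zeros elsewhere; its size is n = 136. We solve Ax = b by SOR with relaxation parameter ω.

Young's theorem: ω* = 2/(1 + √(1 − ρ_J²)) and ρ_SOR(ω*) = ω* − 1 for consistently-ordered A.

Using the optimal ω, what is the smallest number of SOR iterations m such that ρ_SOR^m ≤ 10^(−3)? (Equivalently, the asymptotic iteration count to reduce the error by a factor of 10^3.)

n=136: λ(B_J) = 1 − λ(A)/2 = cos(kπ/137); k=1 gives ρ_J = 0.9997371.
1 − cos²(π/137) = sin²(π/137) ⇒ √(1−ρ_J²) = sin(π/137) = 0.0229293.
ω* = 2/(1+0.0229293) = 1.9551693
Hence ρ(B_{ω*}) = 1.9551693 − 1 = 0.9551693.
m ≥ 3·ln10 / (−ln 0.9551693) = 150.605; smallest integer m = 151.

m = 151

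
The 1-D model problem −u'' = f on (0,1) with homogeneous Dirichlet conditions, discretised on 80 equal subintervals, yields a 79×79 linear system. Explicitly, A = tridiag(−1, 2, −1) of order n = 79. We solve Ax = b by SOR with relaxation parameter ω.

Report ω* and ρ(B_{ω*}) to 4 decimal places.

ω* = 1.9244, ρ_SOR = 0.9244

½·tridiag(1,0,1) at n=79: λ_k = cos(kπ/80); max |λ| at k=1 ⇒ ρ_J = cos(π/80) ≈ 0.9992.
√(1 − cos²(π/80)) = sin(π/80) ≈ 0.03926.
ω* = 2/(1 + 0.03926) = 2/1.03926 = 1.9244.
At ω = 1.9244 every |λ(B_ω)| = ω−1, so ρ_SOR = 0.9244.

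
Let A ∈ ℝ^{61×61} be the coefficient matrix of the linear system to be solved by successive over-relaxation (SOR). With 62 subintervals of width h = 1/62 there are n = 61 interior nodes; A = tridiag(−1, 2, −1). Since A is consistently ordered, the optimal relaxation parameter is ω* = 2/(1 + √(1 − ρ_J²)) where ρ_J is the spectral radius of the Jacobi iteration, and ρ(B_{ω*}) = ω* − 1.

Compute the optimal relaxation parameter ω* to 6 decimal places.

ω* = 1.903585

½·tridiag(1,0,1) at n=61: λ_k = cos(kπ/62); max |λ| at k=1 ⇒ ρ_J = cos(π/62) ≈ 0.998717.
√(1−ρ_J²) = |sin(π/62)| = 0.0506492
[ω*] 2 ÷ (1 + 0.0506492) = 2 ÷ 1.0506492 = 1.903585.
ρ_SOR = ω* − 1 = 1.903585 − 1 = 0.903585.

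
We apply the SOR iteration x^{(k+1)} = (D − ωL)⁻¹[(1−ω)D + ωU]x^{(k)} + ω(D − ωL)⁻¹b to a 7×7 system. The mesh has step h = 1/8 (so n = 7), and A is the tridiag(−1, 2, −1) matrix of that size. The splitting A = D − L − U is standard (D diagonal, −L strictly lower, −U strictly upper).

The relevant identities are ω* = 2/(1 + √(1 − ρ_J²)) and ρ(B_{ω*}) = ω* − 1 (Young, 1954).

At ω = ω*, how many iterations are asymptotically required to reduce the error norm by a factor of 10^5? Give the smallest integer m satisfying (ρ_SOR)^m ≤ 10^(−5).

m = 15

spectrum of D⁻¹(L+U) = {cos(kπ/8) : 1≤k≤7}; ρ_J = cos(π/8) = 0.9238795.
√(1−ρ_J²) = |sin(π/8)| = 0.3826834
[ω*] 2 ÷ (1 + 0.3826834) = 2 ÷ 1.3826834 = 1.4464627.
ρ_SOR = ω* − 1 = 1.4464627 − 1 = 0.4464627.
5·ln10 = 11.5129; −ln(0.4464627) = 0.806399; m = ⌈11.5129/0.806399⌉ = ⌈14.277⌉ = 15.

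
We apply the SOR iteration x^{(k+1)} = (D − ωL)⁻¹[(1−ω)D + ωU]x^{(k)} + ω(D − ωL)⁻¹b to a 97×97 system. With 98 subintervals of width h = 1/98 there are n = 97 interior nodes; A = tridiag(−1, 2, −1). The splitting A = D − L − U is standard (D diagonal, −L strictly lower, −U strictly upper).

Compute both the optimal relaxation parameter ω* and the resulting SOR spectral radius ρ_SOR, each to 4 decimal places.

[ρ_J] n=97: ρ(B_J) = cos(π/(n+1)) = cos(π/98) = 0.9995.
√(1−ρ_J²) = |sin(π/98)| = 0.03205
ω* = 2/(1+0.03205) = 1.9379
At ω = 1.9379 every |λ(B_ω)| = ω−1, so ρ_SOR = 0.9379.

ω* = 1.9379, ρ_SOR = 0.9379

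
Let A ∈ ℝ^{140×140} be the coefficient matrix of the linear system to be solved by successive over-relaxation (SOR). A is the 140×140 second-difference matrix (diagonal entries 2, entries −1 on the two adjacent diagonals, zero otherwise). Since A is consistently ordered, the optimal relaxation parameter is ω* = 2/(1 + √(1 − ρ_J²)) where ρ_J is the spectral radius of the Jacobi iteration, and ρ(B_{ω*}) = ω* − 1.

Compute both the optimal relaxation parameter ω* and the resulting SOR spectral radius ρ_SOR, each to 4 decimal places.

With n=140, ρ(Jacobi) = cos(π/141) = 0.9998.
√(1−ρ_J²) = |sin(π/141)| = 0.02228
ω* = 2/(1+0.02228) = 1.9564
ρ_SOR = ω* − 1 ≈ 0.9564.

ω* = 1.9564, ρ_SOR = 0.9564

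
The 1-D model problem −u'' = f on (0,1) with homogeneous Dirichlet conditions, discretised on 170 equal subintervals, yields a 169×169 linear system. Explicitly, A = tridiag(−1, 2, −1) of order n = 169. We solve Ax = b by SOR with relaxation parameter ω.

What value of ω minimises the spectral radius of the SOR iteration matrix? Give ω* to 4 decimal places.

n=169: λ(B_J) = 1 − λ(A)/2 = cos(kπ/170); k=1 gives ρ_J = 0.9998.
√(1 − cos²(π/170)) = sin(π/170) ≈ 0.01848.
So ω* = 2/1.01848 = 1.9637 (Young).
[ρ_SOR] ω* − 1 = 0.9637.

ω* = 1.9637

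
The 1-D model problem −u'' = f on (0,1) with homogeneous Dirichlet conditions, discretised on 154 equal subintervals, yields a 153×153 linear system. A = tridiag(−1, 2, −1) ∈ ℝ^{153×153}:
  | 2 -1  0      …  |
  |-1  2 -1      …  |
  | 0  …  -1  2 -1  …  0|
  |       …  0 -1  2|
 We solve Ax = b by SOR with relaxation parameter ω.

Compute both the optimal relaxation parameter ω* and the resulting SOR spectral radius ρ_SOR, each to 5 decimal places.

n=153: λ(B_J) = 1 − λ(A)/2 = cos(kπ/154); k=1 gives ρ_J = 0.99979.
root = sin(π/154) = 0.020399  (since 1−cos² = sin²).
Young: ω* = 2/(1+√(1−ρ_J²)) = 2/(1+0.020399) = 2/1.020399 = 1.96002.
and ρ(B_{ω*}) = 1.96002 − 1 = 0.96002.

ω* = 1.96002, ρ_SOR = 0.96002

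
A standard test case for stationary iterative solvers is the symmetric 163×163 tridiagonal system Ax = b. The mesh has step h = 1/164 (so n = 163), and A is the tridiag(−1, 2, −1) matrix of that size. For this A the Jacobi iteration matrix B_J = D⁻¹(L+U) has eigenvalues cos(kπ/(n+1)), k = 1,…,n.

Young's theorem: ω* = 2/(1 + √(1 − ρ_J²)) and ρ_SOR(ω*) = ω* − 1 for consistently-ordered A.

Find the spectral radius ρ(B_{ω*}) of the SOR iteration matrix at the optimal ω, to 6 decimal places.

ρ_SOR = 0.962410

B_J for the 163×163 system has eigenvalues cos(kπ/164); ρ_J = cos(π/164) = 0.999817.
√(1−ρ_J²) simplifies to sin(π/164) = 0.0191549.
ω* = 2 / (1 + 0.0191549) = 2 / 1.0191549 ≈ 1.962410.
Hence ρ(B_{ω*}) = 1.962410 − 1 = 0.962410.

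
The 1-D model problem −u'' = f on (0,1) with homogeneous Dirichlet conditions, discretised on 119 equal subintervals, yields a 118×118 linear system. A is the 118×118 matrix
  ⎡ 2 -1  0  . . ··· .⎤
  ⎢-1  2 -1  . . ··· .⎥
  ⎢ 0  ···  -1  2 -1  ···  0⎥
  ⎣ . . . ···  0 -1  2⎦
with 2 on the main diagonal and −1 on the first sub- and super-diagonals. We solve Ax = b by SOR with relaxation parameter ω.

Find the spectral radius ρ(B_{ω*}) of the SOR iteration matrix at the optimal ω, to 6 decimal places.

B_J for the 118×118 system has eigenvalues cos(kπ/119); ρ_J = cos(π/119) = 0.999652.
√(1−ρ_J²) = |sin(π/119)| = 0.0263969
Young: ω* = 2/(1+√(1−ρ_J²)) = 2/(1+0.0263969) = 2/1.0263969 = 1.948564.
Hence ρ(B_{ω*}) = 1.948564 − 1 = 0.948564.

ρ_SOR = 0.948564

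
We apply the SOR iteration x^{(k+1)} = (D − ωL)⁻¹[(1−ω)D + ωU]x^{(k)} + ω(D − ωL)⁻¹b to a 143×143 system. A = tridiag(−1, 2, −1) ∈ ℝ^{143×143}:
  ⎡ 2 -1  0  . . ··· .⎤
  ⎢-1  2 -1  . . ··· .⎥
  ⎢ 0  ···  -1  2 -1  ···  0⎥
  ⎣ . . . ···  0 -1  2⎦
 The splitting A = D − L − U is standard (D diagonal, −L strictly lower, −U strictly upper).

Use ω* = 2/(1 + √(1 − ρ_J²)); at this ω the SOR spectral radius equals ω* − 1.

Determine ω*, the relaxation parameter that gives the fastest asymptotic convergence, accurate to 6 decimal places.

spectrum of D⁻¹(L+U) = {cos(kπ/144) : 1≤k≤143}; ρ_J = cos(π/144) = 0.999762.
root = sin(π/144) = 0.0218149  (since 1−cos² = sin²).
So ω* = 2/1.0218149 = 1.957302 (Young).
and ρ(B_{ω*}) = 1.957302 − 1 = 0.957302.

ω* = 1.957302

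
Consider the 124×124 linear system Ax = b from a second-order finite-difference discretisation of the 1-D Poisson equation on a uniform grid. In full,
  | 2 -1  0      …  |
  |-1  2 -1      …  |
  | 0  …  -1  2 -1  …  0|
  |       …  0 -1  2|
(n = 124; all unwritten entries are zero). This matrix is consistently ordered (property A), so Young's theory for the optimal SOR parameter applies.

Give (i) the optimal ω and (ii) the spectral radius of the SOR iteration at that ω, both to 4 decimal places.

ω* = 1.9510, ρ_SOR = 0.9510

n=124: λ(B_J) = 1 − λ(A)/2 = cos(kπ/125); k=1 gives ρ_J = 0.9997.
√(1 − cos²(π/125)) = sin(π/125) ≈ 0.02513.
Then 2/(1+√(1−ρ_J²)) = 2/(1+0.02513); ω* = 2/1.02513 = 1.9510.
[ρ_SOR] ω* − 1 = 0.9510.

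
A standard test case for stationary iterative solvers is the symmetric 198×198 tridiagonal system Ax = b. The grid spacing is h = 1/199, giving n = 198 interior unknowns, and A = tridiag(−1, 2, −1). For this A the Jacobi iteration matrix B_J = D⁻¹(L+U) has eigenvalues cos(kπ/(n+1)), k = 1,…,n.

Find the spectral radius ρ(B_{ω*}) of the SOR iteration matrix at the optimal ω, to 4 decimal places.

n=198: λ(B_J) = 1 − λ(A)/2 = cos(kπ/199); k=1 gives ρ_J = 0.9999.
root = sin(π/199) = 0.01579  (since 1−cos² = sin²).
ω* = 2/(1 + 0.01579) = 2/1.01579 = 1.9689.
Hence ρ(B_{ω*}) = 1.9689 − 1 = 0.9689.

ρ_SOR = 0.9689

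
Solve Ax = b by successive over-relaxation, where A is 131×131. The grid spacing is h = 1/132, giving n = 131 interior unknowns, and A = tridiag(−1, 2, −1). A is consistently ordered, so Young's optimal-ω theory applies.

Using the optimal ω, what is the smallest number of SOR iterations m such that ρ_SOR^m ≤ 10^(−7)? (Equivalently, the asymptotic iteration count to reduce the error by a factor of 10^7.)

With n=131, ρ(Jacobi) = cos(π/132) = 0.9997168.
√(1 − cos²(π/132)) = sin(π/132) ≈ 0.0237977.
ω* = 2/(1+0.0237977) = 1.9535109
At ω = 1.9535109 every |λ(B_ω)| = ω−1, so ρ_SOR = 0.9535109.
m ≥ 7·ln10 / (−ln 0.9535109) = 338.584; smallest integer m = 339.

m = 339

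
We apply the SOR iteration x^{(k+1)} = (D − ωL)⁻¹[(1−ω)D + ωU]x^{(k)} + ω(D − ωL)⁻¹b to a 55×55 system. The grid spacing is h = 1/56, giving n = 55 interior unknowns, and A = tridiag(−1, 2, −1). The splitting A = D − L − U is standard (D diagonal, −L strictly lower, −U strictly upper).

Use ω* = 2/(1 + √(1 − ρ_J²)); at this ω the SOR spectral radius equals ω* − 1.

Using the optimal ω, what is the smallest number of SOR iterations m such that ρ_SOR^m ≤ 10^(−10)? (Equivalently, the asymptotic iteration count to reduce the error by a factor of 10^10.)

With n=55, ρ(Jacobi) = cos(π/56) = 0.9984268.
√(1−ρ_J²) = |sin(π/56)| = 0.0560704
[ω*] 2 ÷ (1 + 0.0560704) = 2 ÷ 1.0560704 = 1.8938131.
and ρ(B_{ω*}) = 1.8938131 − 1 = 0.8938131.
Need (0.8938131)^m ≤ 10^(−10): m ≥ 10·ln10/|ln 0.8938131| = 23.0259/0.112259 = 205.114 ⇒ m = 206.

m = 206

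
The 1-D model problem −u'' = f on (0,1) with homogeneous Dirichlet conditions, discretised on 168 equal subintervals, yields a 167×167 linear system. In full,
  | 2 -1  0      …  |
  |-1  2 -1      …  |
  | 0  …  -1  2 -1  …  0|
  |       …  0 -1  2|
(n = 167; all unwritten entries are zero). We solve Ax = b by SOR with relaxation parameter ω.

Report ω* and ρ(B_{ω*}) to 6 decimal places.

½·tridiag(1,0,1) at n=167: λ_k = cos(kπ/168); max |λ| at k=1 ⇒ ρ_J = cos(π/168) ≈ 0.999825.
1 − cos²(π/168) = sin²(π/168) ⇒ √(1−ρ_J²) = sin(π/168) = 0.0186989.
[ω*] 2 ÷ (1 + 0.0186989) = 2 ÷ 1.0186989 = 1.963289.
ρ(B_{ω*}) = ω*−1 = 0.963289

ω* = 1.963289, ρ_SOR = 0.963289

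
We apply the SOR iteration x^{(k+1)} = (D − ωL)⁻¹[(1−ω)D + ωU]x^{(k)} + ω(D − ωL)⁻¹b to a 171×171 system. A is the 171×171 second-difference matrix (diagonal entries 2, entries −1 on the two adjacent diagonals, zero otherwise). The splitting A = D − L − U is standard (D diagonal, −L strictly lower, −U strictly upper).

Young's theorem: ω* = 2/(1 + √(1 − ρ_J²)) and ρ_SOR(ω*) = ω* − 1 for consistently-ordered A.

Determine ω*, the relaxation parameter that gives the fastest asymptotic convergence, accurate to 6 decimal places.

ω* = 1.964127

[ρ_J] n=171: ρ(B_J) = cos(π/(n+1)) = cos(π/172) = 0.999833.
1 − cos²(π/172) = sin²(π/172) ⇒ √(1−ρ_J²) = sin(π/172) = 0.0182641.
Young: ω* = 2/(1+√(1−ρ_J²)) = 2/(1+0.0182641) = 2/1.0182641 = 1.964127.
At ω = 1.964127 every |λ(B_ω)| = ω−1, so ρ_SOR = 0.964127.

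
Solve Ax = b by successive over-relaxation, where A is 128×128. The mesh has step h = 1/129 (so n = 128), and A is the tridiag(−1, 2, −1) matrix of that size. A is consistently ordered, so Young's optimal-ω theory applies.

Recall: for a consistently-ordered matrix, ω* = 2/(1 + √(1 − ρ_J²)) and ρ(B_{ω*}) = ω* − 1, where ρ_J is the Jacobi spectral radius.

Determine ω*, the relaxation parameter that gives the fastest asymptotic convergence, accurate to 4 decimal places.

ω* = 1.9525

½·tridiag(1,0,1) at n=128: λ_k = cos(kπ/129); max |λ| at k=1 ⇒ ρ_J = cos(π/129) ≈ 0.9997.
root = sin(π/129) = 0.02435  (since 1−cos² = sin²).
Young: ω* = 2/(1+√(1−ρ_J²)) = 2/(1+0.02435) = 2/1.02435 = 1.9525.
[ρ_SOR] ω* − 1 = 0.9525.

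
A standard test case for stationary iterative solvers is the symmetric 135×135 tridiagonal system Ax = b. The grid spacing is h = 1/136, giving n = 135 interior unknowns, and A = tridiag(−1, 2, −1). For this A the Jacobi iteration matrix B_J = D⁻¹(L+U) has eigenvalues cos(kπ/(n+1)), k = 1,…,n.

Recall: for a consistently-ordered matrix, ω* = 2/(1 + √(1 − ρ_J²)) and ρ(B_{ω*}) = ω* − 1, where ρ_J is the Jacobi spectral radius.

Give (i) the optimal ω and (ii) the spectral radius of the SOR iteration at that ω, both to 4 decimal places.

ω* = 1.9548, ρ_SOR = 0.9548

spectrum of D⁻¹(L+U) = {cos(kπ/136) : 1≤k≤135}; ρ_J = cos(π/136) = 0.9997.
1 − cos²(π/136) = sin²(π/136) ⇒ √(1−ρ_J²) = sin(π/136) = 0.02310.
So ω* = 2/1.02310 = 1.9548 (Young).
and ρ(B_{ω*}) = 1.9548 − 1 = 0.9548.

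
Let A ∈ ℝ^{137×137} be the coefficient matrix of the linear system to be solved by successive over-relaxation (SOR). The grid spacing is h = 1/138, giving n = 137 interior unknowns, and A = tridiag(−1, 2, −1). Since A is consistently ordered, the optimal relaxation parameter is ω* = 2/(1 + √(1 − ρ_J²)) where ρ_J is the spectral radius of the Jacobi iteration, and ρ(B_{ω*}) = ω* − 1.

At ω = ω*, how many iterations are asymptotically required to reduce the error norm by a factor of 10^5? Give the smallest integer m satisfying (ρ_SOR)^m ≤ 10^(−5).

spectrum of D⁻¹(L+U) = {cos(kπ/138) : 1≤k≤137}; ρ_J = cos(π/138) = 0.9997409.
1 − cos²(π/138) = sin²(π/138) ⇒ √(1−ρ_J²) = sin(π/138) = 0.0227632.
Young: ω* = 2/(1+√(1−ρ_J²)) = 2/(1+0.0227632) = 2/1.0227632 = 1.9554869.
ρ_SOR = ω* − 1 = 1.9554869 − 1 = 0.9554869.
m ≥ 5·ln10 / (−ln 0.9554869) = 252.841; smallest integer m = 253.

m = 253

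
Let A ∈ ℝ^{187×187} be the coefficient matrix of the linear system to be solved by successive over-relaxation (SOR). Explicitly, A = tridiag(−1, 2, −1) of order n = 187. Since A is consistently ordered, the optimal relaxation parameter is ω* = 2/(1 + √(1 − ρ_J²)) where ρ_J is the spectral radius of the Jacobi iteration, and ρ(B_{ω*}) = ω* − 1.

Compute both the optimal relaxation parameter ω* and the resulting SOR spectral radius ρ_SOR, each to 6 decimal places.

ω* = 1.967130, ρ_SOR = 0.967130

½·tridiag(1,0,1) at n=187: λ_k = cos(kπ/188); max |λ| at k=1 ⇒ ρ_J = cos(π/188) ≈ 0.999860.
√(1−ρ_J²) simplifies to sin(π/188) = 0.0167098.
ω* = 2 / (1 + 0.0167098) = 2 / 1.0167098 ≈ 1.967130.
Hence ρ(B_{ω*}) = 1.967130 − 1 = 0.967130.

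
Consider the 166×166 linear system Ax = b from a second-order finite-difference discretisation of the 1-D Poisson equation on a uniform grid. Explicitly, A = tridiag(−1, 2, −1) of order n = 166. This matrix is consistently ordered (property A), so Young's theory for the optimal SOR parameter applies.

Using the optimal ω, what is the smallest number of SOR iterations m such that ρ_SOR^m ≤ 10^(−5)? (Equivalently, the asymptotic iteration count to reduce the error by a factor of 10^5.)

½·tridiag(1,0,1) at n=166: λ_k = cos(kπ/167); max |λ| at k=1 ⇒ ρ_J = cos(π/167) ≈ 0.9998231.
root = sin(π/167) = 0.0188108  (since 1−cos² = sin²).
So ω* = 2/1.0188108 = 1.9630730 (Young).
[ρ_SOR] ω* − 1 = 0.9630730.
ρ_SOR^m ≤ 10^(−5) ⇔ m ≥ 5·ln10/(−ln 0.9630730) = 11.5129/0.0376261 = 305.982; m = ⌈305.982⌉ = 306.

m = 306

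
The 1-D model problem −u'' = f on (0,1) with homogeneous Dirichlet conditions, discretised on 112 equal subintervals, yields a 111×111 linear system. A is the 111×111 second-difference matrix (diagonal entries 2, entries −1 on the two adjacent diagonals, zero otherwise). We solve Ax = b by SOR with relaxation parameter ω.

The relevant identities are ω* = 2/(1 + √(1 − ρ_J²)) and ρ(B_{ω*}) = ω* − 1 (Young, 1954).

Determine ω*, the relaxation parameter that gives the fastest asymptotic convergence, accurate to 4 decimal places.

[ρ_J] n=111: ρ(B_J) = cos(π/(n+1)) = cos(π/112) = 0.9996.
√(1 − cos²(π/112)) = sin(π/112) ≈ 0.02805.
So ω* = 2/1.02805 = 1.9454 (Young).
ρ_SOR = ω* − 1 = 1.9454 − 1 = 0.9454.

ω* = 1.9454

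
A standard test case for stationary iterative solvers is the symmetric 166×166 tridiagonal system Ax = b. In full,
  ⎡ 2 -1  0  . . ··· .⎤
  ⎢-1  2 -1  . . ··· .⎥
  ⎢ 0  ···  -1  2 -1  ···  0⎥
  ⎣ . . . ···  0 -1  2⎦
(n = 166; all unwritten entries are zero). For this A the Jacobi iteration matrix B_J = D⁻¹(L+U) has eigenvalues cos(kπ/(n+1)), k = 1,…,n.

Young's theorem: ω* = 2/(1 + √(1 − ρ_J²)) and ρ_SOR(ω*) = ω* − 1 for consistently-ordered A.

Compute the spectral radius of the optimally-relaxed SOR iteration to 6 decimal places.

ρ_SOR = 0.963073

B_J for the 166×166 system has eigenvalues cos(kπ/167); ρ_J = cos(π/167) = 0.999823.
√(1−ρ_J²) simplifies to sin(π/167) = 0.0188108.
ω* = 2 / (1 + 0.0188108) = 2 / 1.0188108 ≈ 1.963073.
At ω = 1.963073 every |λ(B_ω)| = ω−1, so ρ_SOR = 0.963073.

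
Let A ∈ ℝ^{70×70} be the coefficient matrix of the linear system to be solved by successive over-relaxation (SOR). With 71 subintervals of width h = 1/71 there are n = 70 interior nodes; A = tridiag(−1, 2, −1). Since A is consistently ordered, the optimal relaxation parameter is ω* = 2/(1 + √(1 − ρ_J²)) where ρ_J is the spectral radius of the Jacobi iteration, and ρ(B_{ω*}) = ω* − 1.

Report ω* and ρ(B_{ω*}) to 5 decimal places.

ω* = 1.91528, ρ_SOR = 0.91528

ρ_J = max_k |cos(kπ/71)| = cos(π/71) = 0.99902
root = sin(π/71) = 0.044233  (since 1−cos² = sin²).
ω* = 2/(1 + 0.044233) = 2/1.044233 = 1.91528.
[ρ_SOR] ω* − 1 = 0.91528.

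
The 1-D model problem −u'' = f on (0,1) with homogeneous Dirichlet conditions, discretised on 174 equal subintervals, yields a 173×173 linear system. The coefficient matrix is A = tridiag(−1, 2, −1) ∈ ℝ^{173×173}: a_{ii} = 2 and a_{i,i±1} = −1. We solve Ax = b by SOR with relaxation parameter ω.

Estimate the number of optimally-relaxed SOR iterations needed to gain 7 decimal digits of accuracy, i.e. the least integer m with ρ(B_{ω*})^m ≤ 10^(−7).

m = 447

spectrum of D⁻¹(L+U) = {cos(kπ/174) : 1≤k≤173}; ρ_J = cos(π/174) = 0.9998370.
1 − cos²(π/174) = sin²(π/174) ⇒ √(1−ρ_J²) = sin(π/174) = 0.0180541.
ω* = 2/(1 + 0.0180541) = 2/1.0180541 = 1.9645321.
ρ_SOR = ω* − 1 = 1.9645321 − 1 = 0.9645321.
ρ_SOR^m ≤ 10^(−7) ⇔ m ≥ 7·ln10/(−ln 0.9645321) = 16.1181/0.0361122 = 446.334; m = ⌈446.334⌉ = 447.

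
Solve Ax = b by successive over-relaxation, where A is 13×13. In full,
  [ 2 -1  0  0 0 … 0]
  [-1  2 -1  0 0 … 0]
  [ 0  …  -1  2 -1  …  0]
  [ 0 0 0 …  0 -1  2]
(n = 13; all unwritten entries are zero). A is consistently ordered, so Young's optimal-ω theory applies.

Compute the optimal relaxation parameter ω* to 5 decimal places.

ω* = 1.63596

B_J for the 13×13 system has eigenvalues cos(kπ/14); ρ_J = cos(π/14) = 0.97493.
√(1−ρ_J²) simplifies to sin(π/14) = 0.222521.
Young: ω* = 2/(1+√(1−ρ_J²)) = 2/(1+0.222521) = 2/1.222521 = 1.63596.
[ρ_SOR] ω* − 1 = 0.63596.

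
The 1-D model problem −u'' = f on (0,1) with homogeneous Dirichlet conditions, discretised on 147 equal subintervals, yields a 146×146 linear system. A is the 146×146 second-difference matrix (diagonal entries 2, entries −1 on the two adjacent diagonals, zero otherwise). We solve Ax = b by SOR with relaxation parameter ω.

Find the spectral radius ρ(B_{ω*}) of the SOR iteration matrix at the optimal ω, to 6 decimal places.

spectrum of D⁻¹(L+U) = {cos(kπ/147) : 1≤k≤146}; ρ_J = cos(π/147) = 0.999772.
1 − cos²(π/147) = sin²(π/147) ⇒ √(1−ρ_J²) = sin(π/147) = 0.0213698.
Then 2/(1+√(1−ρ_J²)) = 2/(1+0.0213698); ω* = 2/1.0213698 = 1.958155.
Hence ρ(B_{ω*}) = 1.958155 − 1 = 0.958155.

ρ_SOR = 0.958155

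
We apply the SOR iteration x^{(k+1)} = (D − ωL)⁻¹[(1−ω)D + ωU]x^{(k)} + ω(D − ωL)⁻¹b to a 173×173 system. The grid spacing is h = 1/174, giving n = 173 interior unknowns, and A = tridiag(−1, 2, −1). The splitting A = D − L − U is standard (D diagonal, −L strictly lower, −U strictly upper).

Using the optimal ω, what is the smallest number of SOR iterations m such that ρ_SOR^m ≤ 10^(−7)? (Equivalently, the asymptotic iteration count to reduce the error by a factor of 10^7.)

m = 447

B_J for the 173×173 system has eigenvalues cos(kπ/174); ρ_J = cos(π/174) = 0.9998370.
√(1−ρ_J²) = |sin(π/174)| = 0.0180541
ω* = 2/(1 + 0.0180541) = 2/1.0180541 = 1.9645321.
ρ_SOR = ω* − 1 = 1.9645321 − 1 = 0.9645321.
7·ln10 = 16.1181; −ln(0.9645321) = 0.0361122; m = ⌈16.1181/0.0361122⌉ = ⌈446.334⌉ = 447.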